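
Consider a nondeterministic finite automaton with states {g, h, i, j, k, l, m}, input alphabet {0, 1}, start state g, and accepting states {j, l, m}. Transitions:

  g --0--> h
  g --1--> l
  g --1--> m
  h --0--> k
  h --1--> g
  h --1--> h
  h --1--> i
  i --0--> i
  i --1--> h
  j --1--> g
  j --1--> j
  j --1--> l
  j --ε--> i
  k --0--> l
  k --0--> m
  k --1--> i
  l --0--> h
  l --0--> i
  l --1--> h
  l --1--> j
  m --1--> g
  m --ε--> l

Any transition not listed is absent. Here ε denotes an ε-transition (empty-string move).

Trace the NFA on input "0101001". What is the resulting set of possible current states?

Start in {g}.
Read '0': {g} → {h}.
Read '1': {h} → {g, h, i}.
Read '0': {g, h, i} → {h, i, k}.
Read '1': {h, i, k} → {g, h, i}.
Read '0': {g, h, i} → {h, i, k}.
Read '0': {h, i, k} → {i, k, l, m}.
Read '1': {i, k, l, m} → {g, h, i, j}.

{g, h, i, j}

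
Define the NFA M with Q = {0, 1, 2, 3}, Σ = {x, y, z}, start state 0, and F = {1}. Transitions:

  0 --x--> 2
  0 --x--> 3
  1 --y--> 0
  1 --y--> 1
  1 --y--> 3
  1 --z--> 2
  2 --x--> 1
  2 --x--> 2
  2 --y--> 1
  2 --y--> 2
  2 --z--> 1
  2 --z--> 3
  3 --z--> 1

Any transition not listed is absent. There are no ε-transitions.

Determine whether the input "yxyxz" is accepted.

Start in {0}.
Read 'y': 0→∅; now ∅.
The set is empty and remains empty for the remaining 4 symbols.
The final set ∅ contains no accepting state.

No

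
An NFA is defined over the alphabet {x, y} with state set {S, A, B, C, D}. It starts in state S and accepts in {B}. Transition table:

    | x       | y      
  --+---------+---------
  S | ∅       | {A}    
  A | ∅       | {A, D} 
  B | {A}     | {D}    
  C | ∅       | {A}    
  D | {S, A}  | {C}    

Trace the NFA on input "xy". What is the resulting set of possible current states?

Start in {S}.
Read 'x': {S} → ∅.
The set is empty and remains empty for the remaining 1 symbol.

∅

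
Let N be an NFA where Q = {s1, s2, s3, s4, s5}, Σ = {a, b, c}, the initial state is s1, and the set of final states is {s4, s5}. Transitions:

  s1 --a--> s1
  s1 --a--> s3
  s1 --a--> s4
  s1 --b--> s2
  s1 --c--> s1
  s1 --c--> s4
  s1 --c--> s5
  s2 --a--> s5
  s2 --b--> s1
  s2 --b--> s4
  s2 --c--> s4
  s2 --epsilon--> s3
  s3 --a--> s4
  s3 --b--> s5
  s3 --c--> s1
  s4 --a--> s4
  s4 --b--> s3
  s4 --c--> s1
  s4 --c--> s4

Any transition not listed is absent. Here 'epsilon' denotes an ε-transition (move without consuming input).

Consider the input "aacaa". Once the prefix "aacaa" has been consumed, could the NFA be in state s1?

Yes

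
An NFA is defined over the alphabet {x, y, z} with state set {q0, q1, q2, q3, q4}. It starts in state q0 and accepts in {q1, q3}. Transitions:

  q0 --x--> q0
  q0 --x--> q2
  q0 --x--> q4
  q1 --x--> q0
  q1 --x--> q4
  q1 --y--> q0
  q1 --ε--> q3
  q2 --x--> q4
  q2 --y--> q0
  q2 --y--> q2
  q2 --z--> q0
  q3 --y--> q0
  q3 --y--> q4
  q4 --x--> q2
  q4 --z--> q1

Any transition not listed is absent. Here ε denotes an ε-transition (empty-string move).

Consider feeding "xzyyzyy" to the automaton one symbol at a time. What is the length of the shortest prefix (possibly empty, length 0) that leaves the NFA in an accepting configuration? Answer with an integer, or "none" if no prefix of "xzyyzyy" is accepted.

Start in {q0}.
Read 'x': {q0} → {q0, q2, q4}.
Read 'z': {q0, q2, q4} → {q0, q1, q3}.
None of the earlier sets intersect F, but {q0, q1, q3} does.

2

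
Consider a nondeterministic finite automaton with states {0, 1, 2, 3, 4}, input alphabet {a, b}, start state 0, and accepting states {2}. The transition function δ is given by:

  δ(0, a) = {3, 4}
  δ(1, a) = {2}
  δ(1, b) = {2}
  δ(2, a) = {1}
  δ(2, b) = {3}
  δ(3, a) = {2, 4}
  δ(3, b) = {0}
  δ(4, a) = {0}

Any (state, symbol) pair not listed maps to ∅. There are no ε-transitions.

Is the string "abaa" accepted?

Yes

Start in {0}.
Read 'a': {0} → {3, 4}.
Read 'b': {3, 4} → {0}.
Read 'a': {0} → {3, 4}.
Read 'a': {3, 4} → {0, 2, 4}.
The final set {0, 2, 4} contains the accepting state 2.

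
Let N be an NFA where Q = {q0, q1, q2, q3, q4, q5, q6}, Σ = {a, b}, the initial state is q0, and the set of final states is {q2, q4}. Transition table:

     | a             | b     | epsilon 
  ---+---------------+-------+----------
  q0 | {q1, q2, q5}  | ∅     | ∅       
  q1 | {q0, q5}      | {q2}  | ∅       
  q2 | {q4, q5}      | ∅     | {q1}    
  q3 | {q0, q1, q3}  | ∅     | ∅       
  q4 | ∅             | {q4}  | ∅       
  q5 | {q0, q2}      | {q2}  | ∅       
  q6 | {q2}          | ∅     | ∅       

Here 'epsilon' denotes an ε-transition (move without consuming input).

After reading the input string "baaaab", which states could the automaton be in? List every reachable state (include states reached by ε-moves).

∅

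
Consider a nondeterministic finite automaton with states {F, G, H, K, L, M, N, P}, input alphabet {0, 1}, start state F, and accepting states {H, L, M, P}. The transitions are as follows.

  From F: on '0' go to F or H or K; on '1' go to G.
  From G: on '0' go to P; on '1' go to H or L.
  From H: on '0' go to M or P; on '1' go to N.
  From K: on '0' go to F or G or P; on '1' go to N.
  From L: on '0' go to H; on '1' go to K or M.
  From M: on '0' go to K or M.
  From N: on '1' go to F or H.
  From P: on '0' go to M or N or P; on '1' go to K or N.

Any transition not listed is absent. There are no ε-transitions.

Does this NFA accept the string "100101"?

Yes

Start in {F}.
Read '1': F→{G}; now {G}.
Read '0': G→{P}; now {P}.
Read '0': P→{M, N, P}; now {M, N, P}.
Read '1': M→∅, N→{F, H}, P→{K, N}; now {F, H, K, N}.
Read '0': F→{F, H, K}, H→{M, P}, K→{F, G, P}, N→∅; now {F, G, H, K, M, P}.
Read '1': F→{G}, G→{H, L}, H→{N}, K→{N}, M→∅, P→{K, N}; now {G, H, K, L, N}.
The final set {G, H, K, L, N} contains the accepting states H, L.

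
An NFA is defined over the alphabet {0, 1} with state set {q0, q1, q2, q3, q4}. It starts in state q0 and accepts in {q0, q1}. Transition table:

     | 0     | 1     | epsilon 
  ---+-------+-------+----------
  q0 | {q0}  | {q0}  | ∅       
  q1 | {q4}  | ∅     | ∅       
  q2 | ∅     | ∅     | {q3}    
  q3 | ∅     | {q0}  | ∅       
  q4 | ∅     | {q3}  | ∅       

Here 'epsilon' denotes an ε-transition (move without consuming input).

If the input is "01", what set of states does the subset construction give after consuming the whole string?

Start in {q0}.
Read '0': q0→{q0}; now {q0}.
Read '1': q0→{q0}; now {q0}.

{q0}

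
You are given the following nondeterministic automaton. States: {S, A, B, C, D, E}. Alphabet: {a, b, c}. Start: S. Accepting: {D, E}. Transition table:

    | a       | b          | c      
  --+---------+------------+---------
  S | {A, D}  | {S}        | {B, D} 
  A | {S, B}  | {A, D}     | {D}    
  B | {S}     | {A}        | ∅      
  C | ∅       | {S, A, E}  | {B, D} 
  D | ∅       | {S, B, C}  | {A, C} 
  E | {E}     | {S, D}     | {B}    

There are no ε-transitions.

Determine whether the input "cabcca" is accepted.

No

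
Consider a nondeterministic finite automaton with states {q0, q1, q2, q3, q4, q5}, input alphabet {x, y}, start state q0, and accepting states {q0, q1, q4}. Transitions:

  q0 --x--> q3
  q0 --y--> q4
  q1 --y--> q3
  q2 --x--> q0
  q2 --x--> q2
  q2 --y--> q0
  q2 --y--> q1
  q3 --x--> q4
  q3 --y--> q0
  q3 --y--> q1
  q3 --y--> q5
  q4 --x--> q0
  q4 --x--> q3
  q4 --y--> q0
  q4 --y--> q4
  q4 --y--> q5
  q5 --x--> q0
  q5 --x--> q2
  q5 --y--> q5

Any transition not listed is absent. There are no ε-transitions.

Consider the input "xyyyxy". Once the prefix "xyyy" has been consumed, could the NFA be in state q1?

Start in {q0}.
Read 'x': q0→{q3}; now {q3}.
Read 'y': q3→{q0, q1, q5}; now {q0, q1, q5}.
Read 'y': q0→{q4}, q1→{q3}, q5→{q5}; now {q3, q4, q5}.
Read 'y': q3→{q0, q1, q5}, q4→{q0, q4, q5}, q5→{q5}; now {q0, q1, q4, q5}.
State q1 is in {q0, q1, q4, q5}.

Yes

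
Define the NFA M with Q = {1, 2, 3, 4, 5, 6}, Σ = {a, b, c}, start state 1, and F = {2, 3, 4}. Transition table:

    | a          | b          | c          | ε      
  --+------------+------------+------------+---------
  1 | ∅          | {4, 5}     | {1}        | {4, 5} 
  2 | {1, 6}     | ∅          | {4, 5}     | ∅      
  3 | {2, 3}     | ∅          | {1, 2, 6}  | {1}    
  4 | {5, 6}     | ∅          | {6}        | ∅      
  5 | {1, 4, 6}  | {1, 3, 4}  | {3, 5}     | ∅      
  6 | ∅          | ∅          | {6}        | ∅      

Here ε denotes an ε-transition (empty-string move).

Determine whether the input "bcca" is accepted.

Yes

Start: ε-closure({1}) = {1, 4, 5}.
Read 'b': {1, 4, 5} → {1, 3, 4, 5}.
Read 'c': {1, 3, 4, 5} → {1, 2, 3, 4, 5, 6}.
Read 'c': {1, 2, 3, 4, 5, 6} → {1, 2, 3, 4, 5, 6}.
Read 'a': {1, 2, 3, 4, 5, 6} → {1, 2, 3, 4, 5, 6}.
The final set {1, 2, 3, 4, 5, 6} contains the accepting states 2, 3, 4.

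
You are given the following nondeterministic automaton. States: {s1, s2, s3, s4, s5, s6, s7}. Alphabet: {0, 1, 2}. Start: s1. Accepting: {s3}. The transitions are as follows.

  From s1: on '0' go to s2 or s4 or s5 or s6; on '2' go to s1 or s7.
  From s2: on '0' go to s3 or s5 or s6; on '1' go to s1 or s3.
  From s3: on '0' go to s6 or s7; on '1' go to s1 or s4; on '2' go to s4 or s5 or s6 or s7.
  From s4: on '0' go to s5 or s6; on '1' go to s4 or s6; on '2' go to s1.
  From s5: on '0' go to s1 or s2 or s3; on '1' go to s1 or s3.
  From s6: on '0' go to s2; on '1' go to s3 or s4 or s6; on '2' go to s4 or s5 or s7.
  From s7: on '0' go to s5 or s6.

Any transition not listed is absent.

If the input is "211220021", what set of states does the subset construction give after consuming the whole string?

∅

Start in {s1}.
Read '2': {s1} → {s1, s7}.
Read '1': {s1, s7} → ∅.
The set is empty and remains empty for the remaining 7 symbols.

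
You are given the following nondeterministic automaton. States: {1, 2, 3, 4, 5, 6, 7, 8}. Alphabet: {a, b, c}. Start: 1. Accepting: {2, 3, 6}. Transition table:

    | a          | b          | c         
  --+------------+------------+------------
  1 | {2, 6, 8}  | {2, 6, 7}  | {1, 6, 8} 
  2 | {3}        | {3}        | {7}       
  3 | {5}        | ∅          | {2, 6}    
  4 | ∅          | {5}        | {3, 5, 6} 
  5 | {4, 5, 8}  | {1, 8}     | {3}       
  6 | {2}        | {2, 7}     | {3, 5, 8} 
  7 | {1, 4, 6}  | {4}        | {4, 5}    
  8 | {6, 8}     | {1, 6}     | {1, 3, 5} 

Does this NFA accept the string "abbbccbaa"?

Start in {1}.
Read 'a': 1→{2, 6, 8}; now {2, 6, 8}.
Read 'b': 2→{3}, 6→{2, 7}, 8→{1, 6}; now {1, 2, 3, 6, 7}.
Read 'b': 1→{2, 6, 7}, 2→{3}, 3→∅, 6→{2, 7}, 7→{4}; now {2, 3, 4, 6, 7}.
Read 'b': 2→{3}, 3→∅, 4→{5}, 6→{2, 7}, 7→{4}; now {2, 3, 4, 5, 7}.
Read 'c': 2→{7}, 3→{2, 6}, 4→{3, 5, 6}, 5→{3}, 7→{4, 5}; now {2, 3, 4, 5, 6, 7}.
Read 'c': 2→{7}, 3→{2, 6}, 4→{3, 5, 6}, 5→{3}, 6→{3, 5, 8}, 7→{4, 5}; now {2, 3, 4, 5, 6, 7, 8}.
Read 'b': 2→{3}, 3→∅, 4→{5}, 5→{1, 8}, 6→{2, 7}, 7→{4}, 8→{1, 6}; now {1, 2, 3, 4, 5, 6, 7, 8}.
Read 'a': 1→{2, 6, 8}, 2→{3}, 3→{5}, 4→∅, 5→{4, 5, 8}, 6→{2}, 7→{1, 4, 6}, 8→{6, 8}; now {1, 2, 3, 4, 5, 6, 8}.
Read 'a': 1→{2, 6, 8}, 2→{3}, 3→{5}, 4→∅, 5→{4, 5, 8}, 6→{2}, 8→{6, 8}; now {2, 3, 4, 5, 6, 8}.
The final set {2, 3, 4, 5, 6, 8} contains the accepting states 2, 3, 6.

Yes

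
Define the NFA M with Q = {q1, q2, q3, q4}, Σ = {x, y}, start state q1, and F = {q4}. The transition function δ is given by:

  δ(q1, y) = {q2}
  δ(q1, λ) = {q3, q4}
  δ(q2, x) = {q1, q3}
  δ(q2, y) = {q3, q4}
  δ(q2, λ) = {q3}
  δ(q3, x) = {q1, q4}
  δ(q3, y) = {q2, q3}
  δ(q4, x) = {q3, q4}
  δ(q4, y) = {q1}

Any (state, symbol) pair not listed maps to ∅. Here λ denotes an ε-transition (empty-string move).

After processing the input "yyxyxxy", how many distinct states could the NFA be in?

4

Start: ε-closure({q1}) = {q1, q3, q4}.
Read 'y': {q1, q3, q4} → {q1, q2, q3, q4}.
Read 'y': {q1, q2, q3, q4} → {q1, q2, q3, q4}.
Read 'x': {q1, q2, q3, q4} → {q1, q3, q4}.
Read 'y': {q1, q3, q4} → {q1, q2, q3, q4}.
Read 'x': {q1, q2, q3, q4} → {q1, q3, q4}.
Read 'x': {q1, q3, q4} → {q1, q3, q4}.
Read 'y': {q1, q3, q4} → {q1, q2, q3, q4}.
That set has 4 states.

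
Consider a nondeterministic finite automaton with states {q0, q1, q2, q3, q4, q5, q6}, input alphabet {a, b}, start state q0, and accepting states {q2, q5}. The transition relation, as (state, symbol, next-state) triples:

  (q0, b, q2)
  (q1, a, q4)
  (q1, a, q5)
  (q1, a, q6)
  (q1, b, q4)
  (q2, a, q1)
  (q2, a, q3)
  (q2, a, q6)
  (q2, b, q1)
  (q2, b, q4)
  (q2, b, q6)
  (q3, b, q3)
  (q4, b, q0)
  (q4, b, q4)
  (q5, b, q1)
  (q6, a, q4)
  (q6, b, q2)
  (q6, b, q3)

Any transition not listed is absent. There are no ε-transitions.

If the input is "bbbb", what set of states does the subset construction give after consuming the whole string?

{q0, q1, q2, q3, q4, q6}

Start in {q0}.
Read 'b': q0→{q2}; now {q2}.
Read 'b': q2→{q1, q4, q6}; now {q1, q4, q6}.
Read 'b': q1→{q4}, q4→{q0, q4}, q6→{q2, q3}; now {q0, q2, q3, q4}.
Read 'b': q0→{q2}, q2→{q1, q4, q6}, q3→{q3}, q4→{q0, q4}; now {q0, q1, q2, q3, q4, q6}.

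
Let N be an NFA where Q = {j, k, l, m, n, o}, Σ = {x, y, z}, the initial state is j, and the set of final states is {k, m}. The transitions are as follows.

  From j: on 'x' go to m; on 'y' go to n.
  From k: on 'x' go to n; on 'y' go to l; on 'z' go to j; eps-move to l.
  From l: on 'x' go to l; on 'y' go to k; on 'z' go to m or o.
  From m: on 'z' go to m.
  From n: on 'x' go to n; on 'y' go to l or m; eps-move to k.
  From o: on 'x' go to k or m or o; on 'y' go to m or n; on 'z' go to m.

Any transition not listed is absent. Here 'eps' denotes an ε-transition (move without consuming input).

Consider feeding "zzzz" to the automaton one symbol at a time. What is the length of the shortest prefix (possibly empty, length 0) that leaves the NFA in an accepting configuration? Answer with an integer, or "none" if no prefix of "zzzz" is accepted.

none

Start in {j}.
Read 'z': {j} → ∅.
The set is empty and remains empty for the remaining 3 symbols.
No reachable set along the way intersects F.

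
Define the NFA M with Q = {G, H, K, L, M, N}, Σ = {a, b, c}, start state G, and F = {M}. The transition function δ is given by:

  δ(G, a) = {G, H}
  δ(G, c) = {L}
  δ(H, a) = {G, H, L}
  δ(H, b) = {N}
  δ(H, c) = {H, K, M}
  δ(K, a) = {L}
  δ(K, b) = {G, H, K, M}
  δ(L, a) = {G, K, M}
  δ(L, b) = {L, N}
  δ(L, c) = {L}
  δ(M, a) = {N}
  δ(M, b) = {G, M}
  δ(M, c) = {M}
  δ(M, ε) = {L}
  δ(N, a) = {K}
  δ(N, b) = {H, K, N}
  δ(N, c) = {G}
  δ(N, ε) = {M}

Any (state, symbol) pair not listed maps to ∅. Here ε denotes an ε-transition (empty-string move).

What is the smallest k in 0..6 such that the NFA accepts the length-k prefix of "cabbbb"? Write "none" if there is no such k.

2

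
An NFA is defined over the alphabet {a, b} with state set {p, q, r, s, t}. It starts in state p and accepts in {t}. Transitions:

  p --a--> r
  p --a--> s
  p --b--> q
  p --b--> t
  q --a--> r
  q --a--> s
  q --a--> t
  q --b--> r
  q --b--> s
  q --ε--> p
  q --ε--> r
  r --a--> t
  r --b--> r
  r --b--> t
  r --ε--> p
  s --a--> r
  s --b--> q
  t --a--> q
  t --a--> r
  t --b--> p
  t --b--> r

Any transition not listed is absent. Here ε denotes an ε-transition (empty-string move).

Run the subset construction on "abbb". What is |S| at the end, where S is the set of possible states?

5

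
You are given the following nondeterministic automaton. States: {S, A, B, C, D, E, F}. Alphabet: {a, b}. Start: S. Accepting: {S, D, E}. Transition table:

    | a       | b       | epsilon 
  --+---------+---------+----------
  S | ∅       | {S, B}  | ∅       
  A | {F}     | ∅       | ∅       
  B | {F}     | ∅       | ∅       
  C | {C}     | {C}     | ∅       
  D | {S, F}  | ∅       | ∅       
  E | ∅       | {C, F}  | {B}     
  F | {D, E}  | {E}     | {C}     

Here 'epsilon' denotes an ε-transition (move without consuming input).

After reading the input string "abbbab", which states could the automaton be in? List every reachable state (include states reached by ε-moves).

Start in {S}.
Read 'a': {S} → ∅.
The set is empty and remains empty for the remaining 5 symbols.

∅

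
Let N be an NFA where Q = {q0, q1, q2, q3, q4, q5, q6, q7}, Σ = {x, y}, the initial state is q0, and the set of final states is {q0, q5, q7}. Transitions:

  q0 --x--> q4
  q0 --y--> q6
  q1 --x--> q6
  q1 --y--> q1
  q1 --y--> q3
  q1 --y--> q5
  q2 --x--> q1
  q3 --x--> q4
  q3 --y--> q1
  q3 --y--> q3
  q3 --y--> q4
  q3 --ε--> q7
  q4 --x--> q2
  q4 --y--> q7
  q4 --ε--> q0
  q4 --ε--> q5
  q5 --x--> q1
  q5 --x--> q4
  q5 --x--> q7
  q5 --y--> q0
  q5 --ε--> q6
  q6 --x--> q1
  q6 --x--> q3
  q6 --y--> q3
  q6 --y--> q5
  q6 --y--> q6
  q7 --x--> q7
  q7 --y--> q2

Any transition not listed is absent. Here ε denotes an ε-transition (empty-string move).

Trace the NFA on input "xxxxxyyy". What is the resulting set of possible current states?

{q0, q1, q2, q3, q4, q5, q6, q7}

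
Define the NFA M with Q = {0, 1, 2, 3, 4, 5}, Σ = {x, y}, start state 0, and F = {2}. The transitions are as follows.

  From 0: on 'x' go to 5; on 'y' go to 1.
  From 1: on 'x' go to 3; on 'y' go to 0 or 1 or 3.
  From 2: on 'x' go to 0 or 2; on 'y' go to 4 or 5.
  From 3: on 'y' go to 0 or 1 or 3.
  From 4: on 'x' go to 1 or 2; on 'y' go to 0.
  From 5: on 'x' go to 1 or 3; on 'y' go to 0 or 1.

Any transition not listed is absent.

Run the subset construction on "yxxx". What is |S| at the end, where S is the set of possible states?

Start in {0}.
Read 'y': {0} → {1}.
Read 'x': {1} → {3}.
Read 'x': {3} → ∅.
The set is empty and remains empty for the remaining 1 symbol.
That set has 0 states.

0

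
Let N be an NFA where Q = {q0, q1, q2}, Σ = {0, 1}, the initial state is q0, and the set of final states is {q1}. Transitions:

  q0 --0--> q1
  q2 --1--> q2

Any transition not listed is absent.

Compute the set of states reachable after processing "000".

Start in {q0}.
Read '0': q0→{q1}; now {q1}.
Read '0': q1→∅; now ∅.
The set is empty and remains empty for the remaining 1 symbol.

∅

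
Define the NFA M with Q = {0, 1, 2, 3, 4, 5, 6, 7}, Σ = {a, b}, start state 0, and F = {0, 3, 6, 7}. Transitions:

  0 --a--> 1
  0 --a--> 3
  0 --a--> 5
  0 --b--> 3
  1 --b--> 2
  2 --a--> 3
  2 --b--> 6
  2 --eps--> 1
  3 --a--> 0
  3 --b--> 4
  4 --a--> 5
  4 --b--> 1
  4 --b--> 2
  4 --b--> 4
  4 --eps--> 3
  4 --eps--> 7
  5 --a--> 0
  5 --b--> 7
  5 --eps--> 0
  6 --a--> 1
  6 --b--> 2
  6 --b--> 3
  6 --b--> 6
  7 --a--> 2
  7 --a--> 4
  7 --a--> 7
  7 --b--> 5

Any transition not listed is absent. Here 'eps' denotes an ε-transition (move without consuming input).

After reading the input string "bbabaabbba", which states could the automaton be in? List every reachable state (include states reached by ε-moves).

Start in {0}.
Read 'b': {0} → {3}.
Read 'b': {3} → {3, 4, 7}.
Read 'a': {3, 4, 7} → {0, 1, 2, 3, 4, 5, 7}.
Read 'b': {0, 1, 2, 3, 4, 5, 7} → {0, 1, 2, 3, 4, 5, 6, 7}.
Read 'a': {0, 1, 2, 3, 4, 5, 6, 7} → {0, 1, 2, 3, 4, 5, 7}.
Read 'a': {0, 1, 2, 3, 4, 5, 7} → {0, 1, 2, 3, 4, 5, 7}.
Read 'b': {0, 1, 2, 3, 4, 5, 7} → {0, 1, 2, 3, 4, 5, 6, 7}.
Read 'b': {0, 1, 2, 3, 4, 5, 6, 7} → {0, 1, 2, 3, 4, 5, 6, 7}.
Read 'b': {0, 1, 2, 3, 4, 5, 6, 7} → {0, 1, 2, 3, 4, 5, 6, 7}.
Read 'a': {0, 1, 2, 3, 4, 5, 6, 7} → {0, 1, 2, 3, 4, 5, 7}.

{0, 1, 2, 3, 4, 5, 7}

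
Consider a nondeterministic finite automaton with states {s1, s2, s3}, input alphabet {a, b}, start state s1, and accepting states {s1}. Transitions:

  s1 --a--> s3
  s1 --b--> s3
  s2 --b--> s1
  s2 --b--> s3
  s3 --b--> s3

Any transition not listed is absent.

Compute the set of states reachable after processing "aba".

Start in {s1}.
Read 'a': {s1} → {s3}.
Read 'b': {s3} → {s3}.
Read 'a': {s3} → ∅.

∅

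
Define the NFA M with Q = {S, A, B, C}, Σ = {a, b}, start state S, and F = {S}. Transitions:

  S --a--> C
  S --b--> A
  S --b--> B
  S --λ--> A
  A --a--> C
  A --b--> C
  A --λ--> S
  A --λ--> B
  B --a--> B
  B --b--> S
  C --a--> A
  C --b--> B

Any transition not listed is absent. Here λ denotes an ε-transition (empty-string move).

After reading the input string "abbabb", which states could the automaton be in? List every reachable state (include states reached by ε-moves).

Start: ε-closure({S}) = {S, A, B}.
Read 'a': S→{C}, A→{C}, B→{B}; now {B, C}.
Read 'b': B→{S}, C→{B}; union {S, B}; ε-closure = {S, A, B}.
Read 'b': S→{A, B}, A→{C}, B→{S}; now {S, A, B, C}.
Read 'a': S→{C}, A→{C}, B→{B}, C→{A}; union {A, B, C}; ε-closure = {S, A, B, C}.
Read 'b': S→{A, B}, A→{C}, B→{S}, C→{B}; now {S, A, B, C}.
Read 'b': S→{A, B}, A→{C}, B→{S}, C→{B}; now {S, A, B, C}.

{S, A, B, C}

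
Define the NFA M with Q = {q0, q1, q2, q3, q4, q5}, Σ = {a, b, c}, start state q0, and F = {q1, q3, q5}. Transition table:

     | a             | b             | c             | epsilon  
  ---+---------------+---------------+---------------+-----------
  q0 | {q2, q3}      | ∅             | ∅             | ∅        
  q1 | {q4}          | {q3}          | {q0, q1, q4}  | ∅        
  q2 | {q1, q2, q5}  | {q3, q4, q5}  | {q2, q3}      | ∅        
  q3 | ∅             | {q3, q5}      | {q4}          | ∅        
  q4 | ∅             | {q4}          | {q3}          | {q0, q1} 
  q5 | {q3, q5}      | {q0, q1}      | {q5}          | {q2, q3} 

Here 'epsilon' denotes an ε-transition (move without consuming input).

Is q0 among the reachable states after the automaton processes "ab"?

Yes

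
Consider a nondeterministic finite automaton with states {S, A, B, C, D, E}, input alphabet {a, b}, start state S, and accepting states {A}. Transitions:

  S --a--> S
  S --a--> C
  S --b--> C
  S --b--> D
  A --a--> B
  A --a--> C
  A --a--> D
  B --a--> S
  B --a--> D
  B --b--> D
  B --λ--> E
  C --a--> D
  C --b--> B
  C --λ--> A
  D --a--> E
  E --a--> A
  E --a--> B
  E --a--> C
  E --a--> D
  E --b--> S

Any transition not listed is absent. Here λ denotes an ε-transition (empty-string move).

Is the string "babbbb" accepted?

Start in {S}.
Read 'b': S→{C, D}; union {C, D}; ε-closure = {A, C, D}.
Read 'a': A→{B, C, D}, C→{D}, D→{E}; union {B, C, D, E}; ε-closure = {A, B, C, D, E}.
Read 'b': A→∅, B→{D}, C→{B}, D→∅, E→{S}; union {S, B, D}; ε-closure = {S, B, D, E}.
Read 'b': S→{C, D}, B→{D}, D→∅, E→{S}; union {S, C, D}; ε-closure = {S, A, C, D}.
Read 'b': S→{C, D}, A→∅, C→{B}, D→∅; union {B, C, D}; ε-closure = {A, B, C, D, E}.
Read 'b': A→∅, B→{D}, C→{B}, D→∅, E→{S}; union {S, B, D}; ε-closure = {S, B, D, E}.
The final set {S, B, D, E} contains no accepting state.

No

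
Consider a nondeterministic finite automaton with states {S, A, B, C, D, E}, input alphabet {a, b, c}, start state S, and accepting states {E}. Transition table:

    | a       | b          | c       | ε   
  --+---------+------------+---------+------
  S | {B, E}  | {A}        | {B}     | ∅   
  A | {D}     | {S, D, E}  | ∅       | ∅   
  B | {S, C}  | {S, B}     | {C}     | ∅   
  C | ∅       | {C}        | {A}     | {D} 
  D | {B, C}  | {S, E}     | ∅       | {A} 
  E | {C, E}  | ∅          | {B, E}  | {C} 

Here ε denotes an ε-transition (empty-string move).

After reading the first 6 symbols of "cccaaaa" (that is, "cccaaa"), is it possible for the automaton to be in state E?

No

Start in {S}.
Read 'c': S→{B}; now {B}.
Read 'c': B→{C}; union {C}; ε-closure = {A, C, D}.
Read 'c': A→∅, C→{A}, D→∅; now {A}.
Read 'a': A→{D}; union {D}; ε-closure = {A, D}.
Read 'a': A→{D}, D→{B, C}; union {B, C, D}; ε-closure = {A, B, C, D}.
Read 'a': A→{D}, B→{S, C}, C→∅, D→{B, C}; union {S, B, C, D}; ε-closure = {S, A, B, C, D}.
State E is not in {S, A, B, C, D}.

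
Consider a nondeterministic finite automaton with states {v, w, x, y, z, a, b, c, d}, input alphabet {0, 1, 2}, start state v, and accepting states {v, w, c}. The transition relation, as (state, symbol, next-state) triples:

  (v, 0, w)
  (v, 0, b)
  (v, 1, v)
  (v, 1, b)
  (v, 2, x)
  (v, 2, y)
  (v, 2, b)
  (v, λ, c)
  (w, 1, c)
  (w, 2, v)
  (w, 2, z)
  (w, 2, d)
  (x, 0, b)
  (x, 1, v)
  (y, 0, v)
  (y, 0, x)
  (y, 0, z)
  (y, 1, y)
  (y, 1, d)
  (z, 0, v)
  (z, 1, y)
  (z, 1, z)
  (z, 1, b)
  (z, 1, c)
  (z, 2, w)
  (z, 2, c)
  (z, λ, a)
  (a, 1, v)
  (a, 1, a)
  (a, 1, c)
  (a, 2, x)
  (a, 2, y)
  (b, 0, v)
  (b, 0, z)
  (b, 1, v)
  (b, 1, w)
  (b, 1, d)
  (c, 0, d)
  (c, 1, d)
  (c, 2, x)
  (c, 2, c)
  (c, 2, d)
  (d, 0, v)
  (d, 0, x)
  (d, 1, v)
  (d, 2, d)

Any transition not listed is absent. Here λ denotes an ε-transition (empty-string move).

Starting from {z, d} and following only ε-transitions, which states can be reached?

Begin with {z, d}.
ε-move z → a; add a.

{z, a, d}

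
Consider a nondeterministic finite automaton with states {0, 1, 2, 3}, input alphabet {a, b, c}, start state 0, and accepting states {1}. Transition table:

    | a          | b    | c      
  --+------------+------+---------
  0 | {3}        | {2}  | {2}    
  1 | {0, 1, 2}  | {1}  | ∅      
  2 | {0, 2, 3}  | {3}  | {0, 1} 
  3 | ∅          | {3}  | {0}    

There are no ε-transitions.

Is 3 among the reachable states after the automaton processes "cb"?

Start in {0}.
Read 'c': {0} → {2}.
Read 'b': {2} → {3}.
State 3 is in {3}.

Yes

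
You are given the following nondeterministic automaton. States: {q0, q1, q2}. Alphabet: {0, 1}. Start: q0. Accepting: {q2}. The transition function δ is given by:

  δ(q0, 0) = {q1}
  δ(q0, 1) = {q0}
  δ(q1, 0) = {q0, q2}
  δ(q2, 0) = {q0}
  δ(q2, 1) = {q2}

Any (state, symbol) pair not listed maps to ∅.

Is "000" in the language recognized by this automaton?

No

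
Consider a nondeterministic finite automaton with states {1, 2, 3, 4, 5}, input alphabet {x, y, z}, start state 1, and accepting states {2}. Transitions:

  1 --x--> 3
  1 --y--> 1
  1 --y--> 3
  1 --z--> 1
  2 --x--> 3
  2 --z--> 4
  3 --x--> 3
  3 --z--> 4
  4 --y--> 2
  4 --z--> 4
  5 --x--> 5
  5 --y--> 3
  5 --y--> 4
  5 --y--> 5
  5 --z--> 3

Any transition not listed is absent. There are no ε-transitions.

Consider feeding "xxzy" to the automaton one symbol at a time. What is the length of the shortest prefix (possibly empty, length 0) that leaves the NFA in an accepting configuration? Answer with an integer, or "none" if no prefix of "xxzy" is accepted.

Start in {1}.
Read 'x': {1} → {3}.
Read 'x': {3} → {3}.
Read 'z': {3} → {4}.
Read 'y': {4} → {2}.
None of the earlier sets intersect F, but {2} does.

4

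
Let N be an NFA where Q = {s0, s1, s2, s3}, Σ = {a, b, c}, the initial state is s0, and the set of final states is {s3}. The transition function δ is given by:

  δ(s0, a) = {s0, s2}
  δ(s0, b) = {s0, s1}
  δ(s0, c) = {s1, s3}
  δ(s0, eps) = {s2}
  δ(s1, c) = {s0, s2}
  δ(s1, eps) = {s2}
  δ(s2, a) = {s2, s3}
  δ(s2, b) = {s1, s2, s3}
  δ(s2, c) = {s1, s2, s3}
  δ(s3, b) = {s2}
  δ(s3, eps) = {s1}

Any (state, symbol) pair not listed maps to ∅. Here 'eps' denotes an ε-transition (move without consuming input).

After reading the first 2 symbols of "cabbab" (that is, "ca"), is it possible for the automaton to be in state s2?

Start: ε-closure({s0}) = {s0, s2}.
Read 'c': s0→{s1, s3}, s2→{s1, s2, s3}; now {s1, s2, s3}.
Read 'a': s1→∅, s2→{s2, s3}, s3→∅; union {s2, s3}; ε-closure = {s1, s2, s3}.
State s2 is in {s1, s2, s3}.

Yes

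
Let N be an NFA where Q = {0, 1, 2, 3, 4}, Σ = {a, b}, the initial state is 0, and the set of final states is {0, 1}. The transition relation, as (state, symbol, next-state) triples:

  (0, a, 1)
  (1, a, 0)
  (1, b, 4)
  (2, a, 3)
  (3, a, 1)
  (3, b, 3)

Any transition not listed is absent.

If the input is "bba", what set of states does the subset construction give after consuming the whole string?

Start in {0}.
Read 'b': {0} → ∅.
The set is empty and remains empty for the remaining 2 symbols.

∅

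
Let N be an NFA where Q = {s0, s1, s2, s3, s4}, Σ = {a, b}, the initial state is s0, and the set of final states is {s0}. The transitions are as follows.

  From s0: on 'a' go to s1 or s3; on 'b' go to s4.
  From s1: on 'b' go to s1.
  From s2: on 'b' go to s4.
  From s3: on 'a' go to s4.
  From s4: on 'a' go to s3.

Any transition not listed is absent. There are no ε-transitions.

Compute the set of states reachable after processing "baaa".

{s3}

Start in {s0}.
Read 'b': {s0} → {s4}.
Read 'a': {s4} → {s3}.
Read 'a': {s3} → {s4}.
Read 'a': {s4} → {s3}.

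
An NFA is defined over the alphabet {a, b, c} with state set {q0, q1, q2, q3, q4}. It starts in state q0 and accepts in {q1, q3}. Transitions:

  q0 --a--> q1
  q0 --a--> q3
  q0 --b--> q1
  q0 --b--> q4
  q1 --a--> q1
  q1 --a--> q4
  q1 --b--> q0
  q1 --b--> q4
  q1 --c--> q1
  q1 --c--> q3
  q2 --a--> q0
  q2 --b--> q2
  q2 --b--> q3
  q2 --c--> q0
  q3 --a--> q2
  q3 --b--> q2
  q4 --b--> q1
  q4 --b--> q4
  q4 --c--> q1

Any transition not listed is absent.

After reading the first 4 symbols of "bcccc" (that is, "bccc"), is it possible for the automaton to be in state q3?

Yes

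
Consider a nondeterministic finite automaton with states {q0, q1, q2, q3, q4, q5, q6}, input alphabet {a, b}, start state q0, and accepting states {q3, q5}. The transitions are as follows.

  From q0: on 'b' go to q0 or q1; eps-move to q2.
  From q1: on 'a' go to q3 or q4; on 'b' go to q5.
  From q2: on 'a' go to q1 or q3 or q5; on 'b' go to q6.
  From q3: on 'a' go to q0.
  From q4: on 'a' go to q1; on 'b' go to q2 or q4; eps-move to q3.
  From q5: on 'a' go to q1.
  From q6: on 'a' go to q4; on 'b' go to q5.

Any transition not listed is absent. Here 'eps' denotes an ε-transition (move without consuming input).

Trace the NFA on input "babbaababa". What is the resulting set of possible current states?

{q0, q1, q2, q3, q4, q5}

Start: ε-closure({q0}) = {q0, q2}.
Read 'b': {q0, q2} → {q0, q1, q2, q6}.
Read 'a': {q0, q1, q2, q6} → {q1, q3, q4, q5}.
Read 'b': {q1, q3, q4, q5} → {q2, q3, q4, q5}.
Read 'b': {q2, q3, q4, q5} → {q2, q3, q4, q6}.
Read 'a': {q2, q3, q4, q6} → {q0, q1, q2, q3, q4, q5}.
Read 'a': {q0, q1, q2, q3, q4, q5} → {q0, q1, q2, q3, q4, q5}.
Read 'b': {q0, q1, q2, q3, q4, q5} → {q0, q1, q2, q3, q4, q5, q6}.
Read 'a': {q0, q1, q2, q3, q4, q5, q6} → {q0, q1, q2, q3, q4, q5}.
Read 'b': {q0, q1, q2, q3, q4, q5} → {q0, q1, q2, q3, q4, q5, q6}.
Read 'a': {q0, q1, q2, q3, q4, q5, q6} → {q0, q1, q2, q3, q4, q5}.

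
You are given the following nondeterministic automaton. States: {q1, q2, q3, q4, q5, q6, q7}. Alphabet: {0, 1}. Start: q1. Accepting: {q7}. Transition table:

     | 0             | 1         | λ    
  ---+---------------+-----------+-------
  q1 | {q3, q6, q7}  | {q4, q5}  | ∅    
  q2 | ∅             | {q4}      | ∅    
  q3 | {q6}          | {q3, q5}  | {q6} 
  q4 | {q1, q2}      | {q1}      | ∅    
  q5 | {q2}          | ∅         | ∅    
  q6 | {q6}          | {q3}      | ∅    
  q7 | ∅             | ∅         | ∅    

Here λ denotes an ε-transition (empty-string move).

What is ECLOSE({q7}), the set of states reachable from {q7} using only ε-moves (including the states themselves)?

{q7}

Begin with {q7}.
No ε-moves leave this set, so the closure equals the set itself.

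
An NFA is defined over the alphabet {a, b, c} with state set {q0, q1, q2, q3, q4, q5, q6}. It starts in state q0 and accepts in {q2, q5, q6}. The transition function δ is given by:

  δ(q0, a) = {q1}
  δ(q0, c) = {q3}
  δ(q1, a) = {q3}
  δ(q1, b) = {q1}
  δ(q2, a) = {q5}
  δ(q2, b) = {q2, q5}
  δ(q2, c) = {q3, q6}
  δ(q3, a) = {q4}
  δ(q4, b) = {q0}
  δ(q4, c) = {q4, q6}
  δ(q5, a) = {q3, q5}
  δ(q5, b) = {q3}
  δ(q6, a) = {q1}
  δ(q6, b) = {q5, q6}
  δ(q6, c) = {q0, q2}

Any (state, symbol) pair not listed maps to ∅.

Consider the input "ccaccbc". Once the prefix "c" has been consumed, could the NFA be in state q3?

Start in {q0}.
Read 'c': q0→{q3}; now {q3}.
State q3 is in {q3}.

Yes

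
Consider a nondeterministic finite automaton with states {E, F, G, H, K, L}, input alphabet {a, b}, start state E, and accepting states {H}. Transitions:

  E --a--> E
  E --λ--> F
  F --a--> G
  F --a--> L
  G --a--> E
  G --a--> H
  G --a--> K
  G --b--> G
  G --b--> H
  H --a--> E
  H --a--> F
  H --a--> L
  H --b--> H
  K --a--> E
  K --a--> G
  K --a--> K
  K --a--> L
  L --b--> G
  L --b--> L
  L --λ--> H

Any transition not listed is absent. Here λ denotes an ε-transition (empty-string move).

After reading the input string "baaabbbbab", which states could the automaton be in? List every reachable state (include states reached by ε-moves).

Start: ε-closure({E}) = {E, F}.
Read 'b': E→∅, F→∅; now ∅.
The set is empty and remains empty for the remaining 9 symbols.

∅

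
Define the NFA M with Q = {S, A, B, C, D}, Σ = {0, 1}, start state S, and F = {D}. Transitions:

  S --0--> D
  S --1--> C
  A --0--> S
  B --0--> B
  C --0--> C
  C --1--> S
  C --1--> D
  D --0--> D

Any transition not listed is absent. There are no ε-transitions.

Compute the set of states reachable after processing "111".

Start in {S}.
Read '1': S→{C}; now {C}.
Read '1': C→{S, D}; now {S, D}.
Read '1': S→{C}, D→∅; now {C}.

{C}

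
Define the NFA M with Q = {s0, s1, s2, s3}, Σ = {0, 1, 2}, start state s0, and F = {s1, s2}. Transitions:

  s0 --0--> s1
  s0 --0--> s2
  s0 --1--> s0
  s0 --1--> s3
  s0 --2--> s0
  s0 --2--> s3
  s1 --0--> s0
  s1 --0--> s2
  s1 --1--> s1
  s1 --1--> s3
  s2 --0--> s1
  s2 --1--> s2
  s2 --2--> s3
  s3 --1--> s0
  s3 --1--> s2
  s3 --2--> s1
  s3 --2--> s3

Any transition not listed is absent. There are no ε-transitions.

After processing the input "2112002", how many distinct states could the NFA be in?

Start in {s0}.
Read '2': {s0} → {s0, s3}.
Read '1': {s0, s3} → {s0, s2, s3}.
Read '1': {s0, s2, s3} → {s0, s2, s3}.
Read '2': {s0, s2, s3} → {s0, s1, s3}.
Read '0': {s0, s1, s3} → {s0, s1, s2}.
Read '0': {s0, s1, s2} → {s0, s1, s2}.
Read '2': {s0, s1, s2} → {s0, s3}.
That set has 2 states.

2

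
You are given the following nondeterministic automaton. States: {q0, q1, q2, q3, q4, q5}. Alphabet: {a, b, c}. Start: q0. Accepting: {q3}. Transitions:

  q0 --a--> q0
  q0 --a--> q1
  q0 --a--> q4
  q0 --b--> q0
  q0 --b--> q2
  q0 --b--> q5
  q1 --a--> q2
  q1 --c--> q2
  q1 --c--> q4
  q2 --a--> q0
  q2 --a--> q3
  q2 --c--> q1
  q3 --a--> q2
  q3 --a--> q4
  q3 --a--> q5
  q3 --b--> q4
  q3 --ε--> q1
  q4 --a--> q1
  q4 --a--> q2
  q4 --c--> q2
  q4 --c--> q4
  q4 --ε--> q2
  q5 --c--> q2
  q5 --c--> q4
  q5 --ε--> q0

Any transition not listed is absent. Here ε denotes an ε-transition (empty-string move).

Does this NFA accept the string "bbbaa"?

Start in {q0}.
Read 'b': {q0} → {q0, q2, q5}.
Read 'b': {q0, q2, q5} → {q0, q2, q5}.
Read 'b': {q0, q2, q5} → {q0, q2, q5}.
Read 'a': {q0, q2, q5} → {q0, q1, q2, q3, q4}.
Read 'a': {q0, q1, q2, q3, q4} → {q0, q1, q2, q3, q4, q5}.
The final set {q0, q1, q2, q3, q4, q5} contains the accepting state q3.

Yes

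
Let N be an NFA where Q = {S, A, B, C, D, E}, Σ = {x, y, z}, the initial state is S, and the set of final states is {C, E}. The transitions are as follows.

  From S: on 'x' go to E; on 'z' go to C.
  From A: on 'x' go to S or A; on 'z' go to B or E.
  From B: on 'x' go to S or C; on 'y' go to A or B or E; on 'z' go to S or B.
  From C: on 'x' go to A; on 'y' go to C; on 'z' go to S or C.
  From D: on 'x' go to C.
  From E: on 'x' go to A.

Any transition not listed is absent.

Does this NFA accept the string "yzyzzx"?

Start in {S}.
Read 'y': {S} → ∅.
The set is empty and remains empty for the remaining 5 symbols.
The final set ∅ contains no accepting state.

No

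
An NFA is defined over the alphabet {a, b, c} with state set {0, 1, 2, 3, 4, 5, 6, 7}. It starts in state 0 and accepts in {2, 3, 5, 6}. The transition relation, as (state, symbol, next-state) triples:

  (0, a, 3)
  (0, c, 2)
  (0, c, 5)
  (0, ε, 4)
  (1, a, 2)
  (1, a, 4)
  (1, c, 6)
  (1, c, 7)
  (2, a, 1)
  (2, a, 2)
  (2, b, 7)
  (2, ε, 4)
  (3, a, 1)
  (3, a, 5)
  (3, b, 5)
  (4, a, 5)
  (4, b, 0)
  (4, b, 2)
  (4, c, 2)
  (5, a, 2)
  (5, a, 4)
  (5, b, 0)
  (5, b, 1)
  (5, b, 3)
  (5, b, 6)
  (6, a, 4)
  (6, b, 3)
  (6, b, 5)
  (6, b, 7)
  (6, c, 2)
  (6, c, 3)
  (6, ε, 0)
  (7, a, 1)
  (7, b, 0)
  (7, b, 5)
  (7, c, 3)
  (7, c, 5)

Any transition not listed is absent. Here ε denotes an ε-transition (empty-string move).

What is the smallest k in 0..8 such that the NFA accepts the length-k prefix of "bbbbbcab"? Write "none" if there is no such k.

Start: ε-closure({0}) = {0, 4}.
Read 'b': 0→∅, 4→{0, 2}; union {0, 2}; ε-closure = {0, 2, 4}.
None of the earlier sets intersect F, but {0, 2, 4} does.

1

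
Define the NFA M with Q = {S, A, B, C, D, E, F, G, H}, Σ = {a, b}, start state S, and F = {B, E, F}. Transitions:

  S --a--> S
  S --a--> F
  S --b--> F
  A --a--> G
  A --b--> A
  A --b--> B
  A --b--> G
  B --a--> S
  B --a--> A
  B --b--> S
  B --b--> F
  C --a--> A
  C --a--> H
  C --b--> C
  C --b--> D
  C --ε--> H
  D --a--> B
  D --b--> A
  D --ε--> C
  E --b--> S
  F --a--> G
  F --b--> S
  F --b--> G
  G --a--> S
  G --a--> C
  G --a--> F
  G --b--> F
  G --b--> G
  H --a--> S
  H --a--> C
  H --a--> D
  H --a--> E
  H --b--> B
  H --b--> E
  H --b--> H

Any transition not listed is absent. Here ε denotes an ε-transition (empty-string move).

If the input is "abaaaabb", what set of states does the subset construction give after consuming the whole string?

Start in {S}.
Read 'a': {S} → {S, F}.
Read 'b': {S, F} → {S, F, G}.
Read 'a': {S, F, G} → {S, C, F, G, H}.
Read 'a': {S, C, F, G, H} → {S, A, C, D, E, F, G, H}.
Read 'a': {S, A, C, D, E, F, G, H} → {S, A, B, C, D, E, F, G, H}.
Read 'a': {S, A, B, C, D, E, F, G, H} → {S, A, B, C, D, E, F, G, H}.
Read 'b': {S, A, B, C, D, E, F, G, H} → {S, A, B, C, D, E, F, G, H}.
Read 'b': {S, A, B, C, D, E, F, G, H} → {S, A, B, C, D, E, F, G, H}.

{S, A, B, C, D, E, F, G, H}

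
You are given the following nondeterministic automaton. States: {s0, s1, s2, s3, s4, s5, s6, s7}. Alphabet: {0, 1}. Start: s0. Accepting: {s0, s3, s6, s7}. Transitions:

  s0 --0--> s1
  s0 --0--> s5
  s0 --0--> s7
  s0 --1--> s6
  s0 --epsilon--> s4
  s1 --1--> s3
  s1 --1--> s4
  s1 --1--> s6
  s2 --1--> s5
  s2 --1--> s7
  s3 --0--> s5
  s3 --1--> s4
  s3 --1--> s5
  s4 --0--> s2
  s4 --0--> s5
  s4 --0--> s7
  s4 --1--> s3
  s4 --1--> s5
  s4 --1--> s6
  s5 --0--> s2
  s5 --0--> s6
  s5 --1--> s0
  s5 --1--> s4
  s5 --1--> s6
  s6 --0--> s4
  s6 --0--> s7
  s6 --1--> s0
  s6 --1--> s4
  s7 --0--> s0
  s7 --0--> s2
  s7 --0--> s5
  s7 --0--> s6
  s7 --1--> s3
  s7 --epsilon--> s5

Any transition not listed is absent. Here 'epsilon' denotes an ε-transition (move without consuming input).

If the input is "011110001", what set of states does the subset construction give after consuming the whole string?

{s0, s3, s4, s5, s6, s7}

Start: ε-closure({s0}) = {s0, s4}.
Read '0': {s0, s4} → {s1, s2, s5, s7}.
Read '1': {s1, s2, s5, s7} → {s0, s3, s4, s5, s6, s7}.
Read '1': {s0, s3, s4, s5, s6, s7} → {s0, s3, s4, s5, s6}.
Read '1': {s0, s3, s4, s5, s6} → {s0, s3, s4, s5, s6}.
Read '1': {s0, s3, s4, s5, s6} → {s0, s3, s4, s5, s6}.
Read '0': {s0, s3, s4, s5, s6} → {s1, s2, s4, s5, s6, s7}.
Read '0': {s1, s2, s4, s5, s6, s7} → {s0, s2, s4, s5, s6, s7}.
Read '0': {s0, s2, s4, s5, s6, s7} → {s0, s1, s2, s4, s5, s6, s7}.
Read '1': {s0, s1, s2, s4, s5, s6, s7} → {s0, s3, s4, s5, s6, s7}.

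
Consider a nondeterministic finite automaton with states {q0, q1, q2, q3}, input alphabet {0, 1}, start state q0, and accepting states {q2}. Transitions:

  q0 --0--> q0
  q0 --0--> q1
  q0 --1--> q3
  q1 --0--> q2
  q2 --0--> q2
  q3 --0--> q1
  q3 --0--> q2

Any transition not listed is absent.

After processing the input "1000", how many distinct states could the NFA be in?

Start in {q0}.
Read '1': {q0} → {q3}.
Read '0': {q3} → {q1, q2}.
Read '0': {q1, q2} → {q2}.
Read '0': {q2} → {q2}.
That set has 1 state.

1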